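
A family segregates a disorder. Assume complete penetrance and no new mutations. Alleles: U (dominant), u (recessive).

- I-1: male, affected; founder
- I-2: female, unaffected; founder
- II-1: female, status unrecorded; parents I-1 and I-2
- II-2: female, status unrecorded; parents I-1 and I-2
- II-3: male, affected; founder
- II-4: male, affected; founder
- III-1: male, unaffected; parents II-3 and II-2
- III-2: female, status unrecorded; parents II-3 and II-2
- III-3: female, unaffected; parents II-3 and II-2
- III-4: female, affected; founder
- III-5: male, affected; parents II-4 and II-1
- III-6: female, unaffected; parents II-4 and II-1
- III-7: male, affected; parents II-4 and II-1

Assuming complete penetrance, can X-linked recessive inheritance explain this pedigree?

A consistent assignment under X-linked recessive exists: I-1 X^u Y, I-2 X^U X^U, II-1 X^U X^u, II-2 X^U X^u, II-3 X^u Y, II-4 X^u Y, III-1 X^U Y, III-2 X^U X^u, III-3 X^U X^u, III-4 X^u X^u, III-5 X^u Y, III-6 X^U X^u, III-7 X^u Y.
In this assignment every recorded phenotype matches its genotype and every non-founder's genotype is obtainable from its parents' genotypes, so the pedigree is consistent.

Yes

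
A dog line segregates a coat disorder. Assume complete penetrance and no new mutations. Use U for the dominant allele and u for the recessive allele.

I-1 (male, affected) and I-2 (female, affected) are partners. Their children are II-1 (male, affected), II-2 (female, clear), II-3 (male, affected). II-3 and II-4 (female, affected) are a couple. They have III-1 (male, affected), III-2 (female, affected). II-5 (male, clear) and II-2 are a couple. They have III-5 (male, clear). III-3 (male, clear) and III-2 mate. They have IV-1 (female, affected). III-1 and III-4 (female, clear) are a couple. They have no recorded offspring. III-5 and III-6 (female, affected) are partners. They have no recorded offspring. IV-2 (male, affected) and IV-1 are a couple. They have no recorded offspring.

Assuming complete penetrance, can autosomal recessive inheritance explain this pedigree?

Under autosomal recessive, II-2 (clear, female) cannot arise from I-1 (affected) × I-2 (affected).

No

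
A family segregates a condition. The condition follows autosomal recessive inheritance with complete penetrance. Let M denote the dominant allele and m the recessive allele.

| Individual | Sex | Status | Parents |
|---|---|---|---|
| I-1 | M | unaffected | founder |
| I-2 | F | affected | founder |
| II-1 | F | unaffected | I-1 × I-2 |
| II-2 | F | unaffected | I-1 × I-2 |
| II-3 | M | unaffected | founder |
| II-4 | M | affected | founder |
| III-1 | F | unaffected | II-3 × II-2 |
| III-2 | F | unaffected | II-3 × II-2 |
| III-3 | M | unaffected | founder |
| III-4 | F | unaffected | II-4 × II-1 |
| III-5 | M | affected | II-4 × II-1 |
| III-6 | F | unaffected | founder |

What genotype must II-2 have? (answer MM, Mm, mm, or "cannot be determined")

From phenotype alone, II-2 is MM or Mm.
II-2 is unaffected so carries M and received m from I-2 (mm), so II-2 is Mm.

Mm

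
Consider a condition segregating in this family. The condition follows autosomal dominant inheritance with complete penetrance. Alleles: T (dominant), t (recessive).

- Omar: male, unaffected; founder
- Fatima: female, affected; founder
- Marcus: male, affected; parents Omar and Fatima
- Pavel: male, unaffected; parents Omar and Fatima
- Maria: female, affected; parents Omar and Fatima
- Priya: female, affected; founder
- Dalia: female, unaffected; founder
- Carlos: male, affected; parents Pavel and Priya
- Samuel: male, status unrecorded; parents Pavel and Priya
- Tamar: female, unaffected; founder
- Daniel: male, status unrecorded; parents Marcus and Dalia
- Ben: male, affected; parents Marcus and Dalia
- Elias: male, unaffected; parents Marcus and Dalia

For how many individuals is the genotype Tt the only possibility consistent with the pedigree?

Obligate heterozygotes: Fatima is affected so carries T and passed t to Pavel (tt), so Fatima is Tt; Marcus is affected so carries T and received t from Omar (tt), so Marcus is Tt; Maria is affected so carries T and received t from Omar (tt), so Maria is Tt; Carlos is affected so carries T and received t from Pavel (tt), so Carlos is Tt; Ben is affected so carries T and received t from Dalia (tt), so Ben is Tt.
Every other individual is either homozygous by phenotype or has at least one consistent homozygous assignment, so the count is 5.

5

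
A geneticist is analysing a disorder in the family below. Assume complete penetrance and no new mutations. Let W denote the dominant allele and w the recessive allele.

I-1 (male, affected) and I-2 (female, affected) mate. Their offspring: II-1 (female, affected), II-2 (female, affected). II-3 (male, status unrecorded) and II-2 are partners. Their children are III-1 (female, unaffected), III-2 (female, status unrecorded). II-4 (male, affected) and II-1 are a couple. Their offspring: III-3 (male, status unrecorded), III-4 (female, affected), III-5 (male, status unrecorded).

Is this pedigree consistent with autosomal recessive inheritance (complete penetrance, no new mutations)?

A consistent assignment under autosomal recessive exists: I-1 ww, I-2 ww, II-1 ww, II-2 ww, II-3 WW, II-4 ww, III-1 Ww, III-2 Ww, III-3 ww, III-4 ww, III-5 ww.
In this assignment every recorded phenotype matches its genotype and every non-founder's genotype is obtainable from its parents' genotypes, so the pedigree is consistent.

Yes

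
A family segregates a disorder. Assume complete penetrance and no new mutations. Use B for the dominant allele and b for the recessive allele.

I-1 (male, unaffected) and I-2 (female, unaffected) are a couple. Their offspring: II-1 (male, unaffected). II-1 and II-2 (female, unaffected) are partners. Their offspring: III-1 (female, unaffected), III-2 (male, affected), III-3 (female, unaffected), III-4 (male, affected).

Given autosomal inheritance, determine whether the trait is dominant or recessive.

II-1 and II-2 are both unaffected yet have an affected child III-2. Under dominance, an affected child requires at least one affected parent, so the trait cannot be dominant.

recessive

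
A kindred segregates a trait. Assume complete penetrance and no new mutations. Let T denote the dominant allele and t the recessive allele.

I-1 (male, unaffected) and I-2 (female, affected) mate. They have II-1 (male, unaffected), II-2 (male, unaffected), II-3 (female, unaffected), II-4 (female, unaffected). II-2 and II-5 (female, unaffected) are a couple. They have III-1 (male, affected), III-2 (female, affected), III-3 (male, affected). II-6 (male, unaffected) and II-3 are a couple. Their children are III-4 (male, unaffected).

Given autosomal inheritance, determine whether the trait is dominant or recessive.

II-2 and II-5 are both unaffected yet have an affected child III-1. Under dominance, an affected child requires at least one affected parent, so the trait cannot be dominant.

recessive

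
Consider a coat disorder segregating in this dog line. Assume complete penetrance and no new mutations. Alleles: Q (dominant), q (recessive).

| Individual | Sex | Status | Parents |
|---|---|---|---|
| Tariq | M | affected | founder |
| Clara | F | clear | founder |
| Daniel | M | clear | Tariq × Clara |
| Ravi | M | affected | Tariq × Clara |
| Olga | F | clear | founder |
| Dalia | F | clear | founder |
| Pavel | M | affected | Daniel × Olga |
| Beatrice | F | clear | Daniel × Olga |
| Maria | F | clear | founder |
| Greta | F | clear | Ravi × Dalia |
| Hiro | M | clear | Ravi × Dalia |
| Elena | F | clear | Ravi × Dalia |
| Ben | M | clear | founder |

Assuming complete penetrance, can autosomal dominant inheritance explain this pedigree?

No

Under autosomal dominant, Pavel (affected, male) cannot arise from Daniel (clear) × Olga (clear).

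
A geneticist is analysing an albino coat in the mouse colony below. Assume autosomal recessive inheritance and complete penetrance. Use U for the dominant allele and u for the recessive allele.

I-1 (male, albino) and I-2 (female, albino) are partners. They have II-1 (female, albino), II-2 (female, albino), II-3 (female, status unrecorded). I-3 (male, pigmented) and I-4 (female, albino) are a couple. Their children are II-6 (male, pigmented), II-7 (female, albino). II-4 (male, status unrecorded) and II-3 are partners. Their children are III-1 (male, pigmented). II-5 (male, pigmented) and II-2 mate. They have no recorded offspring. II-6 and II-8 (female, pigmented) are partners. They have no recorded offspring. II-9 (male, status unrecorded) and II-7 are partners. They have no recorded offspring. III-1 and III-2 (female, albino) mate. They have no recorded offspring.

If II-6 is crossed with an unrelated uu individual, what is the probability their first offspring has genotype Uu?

II-6 is pigmented so carries U and received u from I-4 (uu), so II-6 is Uu.
The cross gives 1/2 Uu : 1/2 uu, so P(offspring has genotype Uu) = 1/2.

1/2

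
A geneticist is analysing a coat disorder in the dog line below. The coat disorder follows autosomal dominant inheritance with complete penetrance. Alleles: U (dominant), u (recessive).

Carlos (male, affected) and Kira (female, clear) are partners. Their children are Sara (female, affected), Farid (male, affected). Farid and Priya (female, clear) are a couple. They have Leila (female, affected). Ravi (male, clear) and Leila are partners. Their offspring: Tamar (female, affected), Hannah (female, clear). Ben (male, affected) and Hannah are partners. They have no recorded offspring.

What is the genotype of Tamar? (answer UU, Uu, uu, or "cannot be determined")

Uu

From phenotype alone, Tamar is UU or Uu.
Tamar is affected so carries U and received u from Ravi (uu), so Tamar is Uu.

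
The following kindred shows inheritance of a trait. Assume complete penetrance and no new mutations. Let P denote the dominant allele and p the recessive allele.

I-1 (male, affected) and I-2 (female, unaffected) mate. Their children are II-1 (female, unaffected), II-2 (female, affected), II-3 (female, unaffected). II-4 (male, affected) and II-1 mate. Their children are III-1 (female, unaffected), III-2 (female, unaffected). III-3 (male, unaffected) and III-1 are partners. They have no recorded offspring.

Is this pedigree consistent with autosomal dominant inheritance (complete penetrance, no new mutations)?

A consistent assignment under autosomal dominant exists: I-1 Pp, I-2 pp, II-1 pp, II-2 Pp, II-3 pp, II-4 Pp, III-1 pp, III-2 pp, III-3 pp.
In this assignment every recorded phenotype matches its genotype and every non-founder's genotype is obtainable from its parents' genotypes, so the pedigree is consistent.

Yes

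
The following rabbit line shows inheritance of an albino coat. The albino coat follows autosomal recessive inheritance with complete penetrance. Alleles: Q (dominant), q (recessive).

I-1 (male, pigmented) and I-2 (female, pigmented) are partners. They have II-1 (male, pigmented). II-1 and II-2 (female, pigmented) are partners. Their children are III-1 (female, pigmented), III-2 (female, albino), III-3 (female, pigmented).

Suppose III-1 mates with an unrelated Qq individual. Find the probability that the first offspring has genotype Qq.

II-1 is pigmented so carries Q and passed q to III-2 (qq), so II-1 is Qq.
II-2 is pigmented so carries Q and passed q to III-2 (qq), so II-2 is Qq.
III-1 is a pigmented offspring of II-1 (Qq) × II-2 (Qq), whose cross gives 1/4 QQ : 1/2 Qq : 1/4 qq; conditioning on being pigmented, III-1 is QQ with probability 1/3, Qq with probability 2/3.
Summing over parental genotype combinations, P(offspring has genotype Qq) = 1/3·1/2 + 2/3·1/2 = 1/2.

1/2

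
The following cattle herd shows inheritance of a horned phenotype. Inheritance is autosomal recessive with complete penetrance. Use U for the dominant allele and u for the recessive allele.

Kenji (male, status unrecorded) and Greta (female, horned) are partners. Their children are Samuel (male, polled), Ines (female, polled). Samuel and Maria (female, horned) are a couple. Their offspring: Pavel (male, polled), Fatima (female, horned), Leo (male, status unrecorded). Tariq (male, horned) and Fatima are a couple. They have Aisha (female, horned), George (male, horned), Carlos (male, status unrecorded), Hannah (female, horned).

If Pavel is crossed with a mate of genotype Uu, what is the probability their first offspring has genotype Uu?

Pavel is polled so carries U and received u from Maria (uu), so Pavel is Uu.
The cross gives 1/4 UU : 1/2 Uu : 1/4 uu, so P(offspring has genotype Uu) = 1/2.

1/2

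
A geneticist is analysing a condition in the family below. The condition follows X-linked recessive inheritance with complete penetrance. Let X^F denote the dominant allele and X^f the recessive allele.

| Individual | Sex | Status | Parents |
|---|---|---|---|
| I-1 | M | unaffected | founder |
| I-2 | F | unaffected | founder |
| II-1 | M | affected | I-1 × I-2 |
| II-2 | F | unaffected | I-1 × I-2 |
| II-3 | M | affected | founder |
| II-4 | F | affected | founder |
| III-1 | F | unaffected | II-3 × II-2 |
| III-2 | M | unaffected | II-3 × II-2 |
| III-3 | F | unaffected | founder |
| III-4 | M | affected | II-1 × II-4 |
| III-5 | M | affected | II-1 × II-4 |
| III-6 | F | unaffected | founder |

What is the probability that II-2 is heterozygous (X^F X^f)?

I-1 is unaffected, so I-1 is X^F Y.
I-2 is unaffected so carries F and passed f to II-1 (X^f Y), so I-2 is X^F X^f.
Their cross gives offspring ratios 1/2 X^F X^F : 1/2 X^F X^f. Conditioning on II-2 being unaffected, P(X^F X^f) = 1/2 / 1 = 1/2 before taking II-2's own offspring into account.
II-3 is affected, so II-3 is X^f Y.
Now use II-2's offspring. Probability of each recorded status — unaffected daughter III-1: 1/2 if II-2 is X^F X^f, 1 if X^F X^F; unaffected son III-2: 1/2 if II-2 is X^F X^f, 1 if X^F X^F.
Bayes: P(X^F X^f) = 1/2·1/4 / (1/2·1/4 + 1/2·1) = 1/5.

1/5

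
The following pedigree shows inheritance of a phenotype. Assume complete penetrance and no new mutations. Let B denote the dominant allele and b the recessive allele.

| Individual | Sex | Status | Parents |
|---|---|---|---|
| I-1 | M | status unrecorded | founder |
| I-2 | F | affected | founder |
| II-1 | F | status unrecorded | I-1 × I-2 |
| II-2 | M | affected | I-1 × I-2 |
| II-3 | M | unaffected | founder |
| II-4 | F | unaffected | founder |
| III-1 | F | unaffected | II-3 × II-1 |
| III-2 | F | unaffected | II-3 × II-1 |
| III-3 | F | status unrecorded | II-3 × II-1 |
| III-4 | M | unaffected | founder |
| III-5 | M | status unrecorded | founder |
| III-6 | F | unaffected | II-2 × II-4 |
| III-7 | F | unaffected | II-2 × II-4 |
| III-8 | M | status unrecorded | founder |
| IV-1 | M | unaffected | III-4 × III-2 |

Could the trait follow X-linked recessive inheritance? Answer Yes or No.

Yes

A consistent assignment under X-linked recessive exists: I-1 X^B Y, I-2 X^b X^b, II-1 X^B X^b, II-2 X^b Y, II-3 X^B Y, II-4 X^B X^B, III-1 X^B X^B, III-2 X^B X^B, III-3 X^B X^B, III-4 X^B Y, III-5 X^B Y, III-6 X^B X^b, III-7 X^B X^b, III-8 X^B Y, IV-1 X^B Y.
In this assignment every recorded phenotype matches its genotype and every non-founder's genotype is obtainable from its parents' genotypes, so the pedigree is consistent.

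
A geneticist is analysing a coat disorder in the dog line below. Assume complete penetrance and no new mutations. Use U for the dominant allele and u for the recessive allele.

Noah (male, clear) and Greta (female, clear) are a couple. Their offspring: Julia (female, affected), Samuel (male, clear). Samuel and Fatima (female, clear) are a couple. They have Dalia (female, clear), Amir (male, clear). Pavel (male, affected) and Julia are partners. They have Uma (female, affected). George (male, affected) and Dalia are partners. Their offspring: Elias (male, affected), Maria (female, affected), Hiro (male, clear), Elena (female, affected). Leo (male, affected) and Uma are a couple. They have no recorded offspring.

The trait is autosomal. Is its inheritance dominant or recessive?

Noah and Greta are both clear yet have an affected child Julia. Under dominance, an affected child requires at least one affected parent, so the trait cannot be dominant.

recessive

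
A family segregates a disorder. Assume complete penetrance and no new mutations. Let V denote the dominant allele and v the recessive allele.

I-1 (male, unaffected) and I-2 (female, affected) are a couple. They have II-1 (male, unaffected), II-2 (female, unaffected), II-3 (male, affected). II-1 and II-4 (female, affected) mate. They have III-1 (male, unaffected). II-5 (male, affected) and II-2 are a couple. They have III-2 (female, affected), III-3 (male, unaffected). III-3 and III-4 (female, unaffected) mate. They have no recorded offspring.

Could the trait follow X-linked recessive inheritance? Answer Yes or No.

Under X-linked recessive, II-1 (unaffected, male) cannot arise from I-1 (unaffected) × I-2 (affected).

No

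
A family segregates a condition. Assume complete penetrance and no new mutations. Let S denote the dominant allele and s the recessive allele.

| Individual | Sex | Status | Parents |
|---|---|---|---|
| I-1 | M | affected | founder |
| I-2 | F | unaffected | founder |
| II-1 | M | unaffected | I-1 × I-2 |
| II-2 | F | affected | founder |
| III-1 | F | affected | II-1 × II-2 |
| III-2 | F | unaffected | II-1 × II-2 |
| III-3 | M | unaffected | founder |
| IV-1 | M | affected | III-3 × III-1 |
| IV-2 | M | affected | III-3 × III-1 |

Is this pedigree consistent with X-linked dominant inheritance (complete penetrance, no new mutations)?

Yes

A consistent assignment under X-linked dominant exists: I-1 X^S Y, I-2 X^s X^s, II-1 X^s Y, II-2 X^S X^s, III-1 X^S X^s, III-2 X^s X^s, III-3 X^s Y, IV-1 X^S Y, IV-2 X^S Y.
In this assignment every recorded phenotype matches its genotype and every non-founder's genotype is obtainable from its parents' genotypes, so the pedigree is consistent.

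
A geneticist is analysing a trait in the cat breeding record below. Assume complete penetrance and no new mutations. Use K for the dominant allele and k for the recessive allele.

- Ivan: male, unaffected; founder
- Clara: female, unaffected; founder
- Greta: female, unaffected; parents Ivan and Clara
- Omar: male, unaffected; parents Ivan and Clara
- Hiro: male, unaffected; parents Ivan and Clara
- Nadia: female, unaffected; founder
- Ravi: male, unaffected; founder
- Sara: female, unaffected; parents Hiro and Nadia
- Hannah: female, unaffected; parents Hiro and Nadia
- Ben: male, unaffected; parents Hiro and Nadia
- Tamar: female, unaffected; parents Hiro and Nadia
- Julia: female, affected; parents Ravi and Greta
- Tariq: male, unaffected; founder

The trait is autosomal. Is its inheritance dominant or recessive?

recessive

Ravi and Greta are both unaffected yet have an affected child Julia. Under dominance, an affected child requires at least one affected parent, so the trait cannot be dominant.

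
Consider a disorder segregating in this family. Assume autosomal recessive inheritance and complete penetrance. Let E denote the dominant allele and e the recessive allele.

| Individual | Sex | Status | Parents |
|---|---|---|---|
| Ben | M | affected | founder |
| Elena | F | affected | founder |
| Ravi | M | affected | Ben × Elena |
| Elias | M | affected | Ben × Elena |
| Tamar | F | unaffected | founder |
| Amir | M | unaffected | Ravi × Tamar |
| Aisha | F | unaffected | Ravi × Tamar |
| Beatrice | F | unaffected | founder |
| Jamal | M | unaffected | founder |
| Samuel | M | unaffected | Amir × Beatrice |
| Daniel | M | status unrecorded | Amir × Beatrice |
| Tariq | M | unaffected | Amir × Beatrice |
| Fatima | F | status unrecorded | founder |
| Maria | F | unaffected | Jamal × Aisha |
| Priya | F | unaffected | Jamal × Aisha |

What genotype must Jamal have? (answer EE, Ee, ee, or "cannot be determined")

cannot be determined

Jamal's phenotype allows EE or Ee, and no parent or child forces a single allele at both positions; consistent genotype assignments exist with Jamal as EE or Ee.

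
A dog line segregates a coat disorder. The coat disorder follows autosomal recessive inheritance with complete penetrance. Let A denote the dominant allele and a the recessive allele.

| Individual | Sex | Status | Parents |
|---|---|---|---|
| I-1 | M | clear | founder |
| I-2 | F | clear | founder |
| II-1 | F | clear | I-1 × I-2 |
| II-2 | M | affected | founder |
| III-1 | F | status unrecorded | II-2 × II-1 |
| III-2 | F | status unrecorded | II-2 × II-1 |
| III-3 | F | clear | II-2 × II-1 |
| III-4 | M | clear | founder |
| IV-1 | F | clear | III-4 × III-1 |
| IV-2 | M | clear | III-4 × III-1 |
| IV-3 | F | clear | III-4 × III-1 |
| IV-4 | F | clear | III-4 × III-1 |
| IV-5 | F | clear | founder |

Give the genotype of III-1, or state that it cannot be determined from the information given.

III-1's phenotype is unrecorded, and no parent or child forces a single allele at both positions; consistent genotype assignments exist with III-1 as Aa or aa.

cannot be determined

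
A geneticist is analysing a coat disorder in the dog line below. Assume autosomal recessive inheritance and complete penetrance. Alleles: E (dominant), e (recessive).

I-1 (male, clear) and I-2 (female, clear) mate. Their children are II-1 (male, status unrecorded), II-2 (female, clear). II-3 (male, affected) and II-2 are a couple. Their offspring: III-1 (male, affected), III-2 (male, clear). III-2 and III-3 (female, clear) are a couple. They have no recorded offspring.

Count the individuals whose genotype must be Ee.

Obligate heterozygotes: II-2 is clear so carries E and passed e to III-1 (ee), so II-2 is Ee; III-2 is clear so carries E and received e from II-3 (ee), so III-2 is Ee.
Every other individual is either homozygous by phenotype or has at least one consistent homozygous assignment, so the count is 2.

2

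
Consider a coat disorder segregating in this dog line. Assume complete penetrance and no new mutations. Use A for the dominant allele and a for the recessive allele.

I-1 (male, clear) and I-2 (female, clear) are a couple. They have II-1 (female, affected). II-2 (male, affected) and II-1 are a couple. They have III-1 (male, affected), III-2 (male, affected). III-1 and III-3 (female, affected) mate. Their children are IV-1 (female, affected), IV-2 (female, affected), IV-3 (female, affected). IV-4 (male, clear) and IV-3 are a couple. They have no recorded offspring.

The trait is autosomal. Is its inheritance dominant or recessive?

I-1 and I-2 are both clear yet have an affected child II-1. Under dominance, an affected child requires at least one affected parent, so the trait cannot be dominant.

recessive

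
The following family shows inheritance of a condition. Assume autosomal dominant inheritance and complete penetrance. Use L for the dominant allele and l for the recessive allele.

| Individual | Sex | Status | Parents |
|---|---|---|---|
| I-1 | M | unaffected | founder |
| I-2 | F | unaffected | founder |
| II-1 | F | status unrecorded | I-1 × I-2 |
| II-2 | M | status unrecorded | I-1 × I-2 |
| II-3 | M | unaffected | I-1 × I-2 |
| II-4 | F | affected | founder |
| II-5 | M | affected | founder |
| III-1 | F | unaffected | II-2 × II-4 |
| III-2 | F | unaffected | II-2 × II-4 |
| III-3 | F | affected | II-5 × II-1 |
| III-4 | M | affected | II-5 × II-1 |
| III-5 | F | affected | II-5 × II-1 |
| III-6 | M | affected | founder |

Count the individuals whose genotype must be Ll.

4

Obligate heterozygotes: II-4 is affected so carries L and passed l to III-1 (ll), so II-4 is Ll; III-3 is affected so carries L and received l from II-1 (ll), so III-3 is Ll; III-4 is affected so carries L and received l from II-1 (ll), so III-4 is Ll; III-5 is affected so carries L and received l from II-1 (ll), so III-5 is Ll.
Every other individual is either homozygous by phenotype or has at least one consistent homozygous assignment, so the count is 4.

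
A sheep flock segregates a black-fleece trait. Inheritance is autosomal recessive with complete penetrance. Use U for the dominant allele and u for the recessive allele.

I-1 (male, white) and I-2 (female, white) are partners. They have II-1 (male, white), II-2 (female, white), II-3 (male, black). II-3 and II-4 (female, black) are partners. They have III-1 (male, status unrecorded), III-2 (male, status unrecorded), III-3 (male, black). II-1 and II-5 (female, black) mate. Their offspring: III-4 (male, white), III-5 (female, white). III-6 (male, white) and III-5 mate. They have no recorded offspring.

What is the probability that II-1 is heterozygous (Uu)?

1/3

I-1 is white so carries U and passed u to II-3 (uu), so I-1 is Uu.
I-2 is white so carries U and passed u to II-3 (uu), so I-2 is Uu.
Their cross gives offspring ratios 1/4 UU : 1/2 Uu : 1/4 uu. Conditioning on II-1 being white, P(Uu) = 1/2 / 3/4 = 2/3 before taking II-1's own offspring into account.
II-5 is black, so II-5 is uu.
Now use II-1's offspring. Probability of each recorded status — white son III-4: 1/2 if II-1 is Uu, 1 if UU; white daughter III-5: 1/2 if II-1 is Uu, 1 if UU.
Bayes: P(Uu) = 2/3·1/4 / (2/3·1/4 + 1/3·1) = 1/3.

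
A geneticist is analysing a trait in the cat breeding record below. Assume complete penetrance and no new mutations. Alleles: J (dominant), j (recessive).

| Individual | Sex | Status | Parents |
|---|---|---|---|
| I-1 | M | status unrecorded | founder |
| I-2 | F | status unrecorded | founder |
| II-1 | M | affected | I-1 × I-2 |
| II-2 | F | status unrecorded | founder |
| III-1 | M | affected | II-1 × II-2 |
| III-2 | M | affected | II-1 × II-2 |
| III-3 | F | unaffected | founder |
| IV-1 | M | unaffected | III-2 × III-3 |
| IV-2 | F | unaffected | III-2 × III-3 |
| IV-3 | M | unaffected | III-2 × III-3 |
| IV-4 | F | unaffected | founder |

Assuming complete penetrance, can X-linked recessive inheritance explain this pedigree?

A consistent assignment under X-linked recessive exists: I-1 X^J Y, I-2 X^J X^j, II-1 X^j Y, II-2 X^J X^j, III-1 X^j Y, III-2 X^j Y, III-3 X^J X^J, IV-1 X^J Y, IV-2 X^J X^j, IV-3 X^J Y, IV-4 X^J X^J.
In this assignment every recorded phenotype matches its genotype and every non-founder's genotype is obtainable from its parents' genotypes, so the pedigree is consistent.

Yes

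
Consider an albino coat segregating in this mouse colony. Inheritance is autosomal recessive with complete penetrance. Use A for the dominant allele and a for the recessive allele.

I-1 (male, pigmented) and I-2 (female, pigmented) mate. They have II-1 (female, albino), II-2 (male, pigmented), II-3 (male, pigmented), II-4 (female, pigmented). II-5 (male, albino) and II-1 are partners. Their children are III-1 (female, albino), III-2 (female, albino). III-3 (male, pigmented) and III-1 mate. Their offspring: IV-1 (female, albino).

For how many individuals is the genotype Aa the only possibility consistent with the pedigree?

Obligate heterozygotes: I-1 is pigmented so carries A and passed a to II-1 (aa), so I-1 is Aa; I-2 is pigmented so carries A and passed a to II-1 (aa), so I-2 is Aa; III-3 is pigmented so carries A and passed a to IV-1 (aa), so III-3 is Aa.
Every other individual is either homozygous by phenotype or has at least one consistent homozygous assignment, so the count is 3.

3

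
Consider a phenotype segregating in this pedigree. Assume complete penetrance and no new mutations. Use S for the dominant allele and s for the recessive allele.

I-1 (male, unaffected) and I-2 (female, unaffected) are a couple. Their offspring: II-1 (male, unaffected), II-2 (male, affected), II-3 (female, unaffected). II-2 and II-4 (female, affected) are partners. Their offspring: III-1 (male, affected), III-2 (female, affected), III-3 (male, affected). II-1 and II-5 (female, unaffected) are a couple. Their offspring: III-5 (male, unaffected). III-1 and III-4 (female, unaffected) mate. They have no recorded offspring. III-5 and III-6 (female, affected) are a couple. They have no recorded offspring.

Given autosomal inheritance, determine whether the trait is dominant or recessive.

recessive

I-1 and I-2 are both unaffected yet have an affected child II-2. Under dominance, an affected child requires at least one affected parent, so the trait cannot be dominant.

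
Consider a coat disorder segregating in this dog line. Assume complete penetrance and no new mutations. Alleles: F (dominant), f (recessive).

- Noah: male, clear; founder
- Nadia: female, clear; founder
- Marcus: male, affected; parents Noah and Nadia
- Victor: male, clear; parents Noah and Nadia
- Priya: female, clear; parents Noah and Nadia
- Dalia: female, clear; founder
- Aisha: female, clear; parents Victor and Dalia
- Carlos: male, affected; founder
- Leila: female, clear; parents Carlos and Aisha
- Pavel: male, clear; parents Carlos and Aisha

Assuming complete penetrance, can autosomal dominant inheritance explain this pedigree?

Under autosomal dominant, Marcus (affected, male) cannot arise from Noah (clear) × Nadia (clear).

No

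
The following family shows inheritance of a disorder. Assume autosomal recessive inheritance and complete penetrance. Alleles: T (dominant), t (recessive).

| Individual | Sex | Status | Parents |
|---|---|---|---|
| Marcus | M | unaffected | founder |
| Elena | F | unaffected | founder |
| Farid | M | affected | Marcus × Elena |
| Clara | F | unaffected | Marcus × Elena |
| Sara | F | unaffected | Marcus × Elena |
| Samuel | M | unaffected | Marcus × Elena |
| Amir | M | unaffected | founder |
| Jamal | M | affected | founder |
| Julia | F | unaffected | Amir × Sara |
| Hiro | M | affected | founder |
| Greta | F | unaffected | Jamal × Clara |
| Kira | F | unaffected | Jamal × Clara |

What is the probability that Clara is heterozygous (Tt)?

Marcus is unaffected so carries T and passed t to Farid (tt), so Marcus is Tt.
Elena is unaffected so carries T and passed t to Farid (tt), so Elena is Tt.
Their cross gives offspring ratios 1/4 TT : 1/2 Tt : 1/4 tt. Conditioning on Clara being unaffected, P(Tt) = 1/2 / 3/4 = 2/3 before taking Clara's own offspring into account.
Jamal is affected, so Jamal is tt.
Now use Clara's offspring. Probability of each recorded status — unaffected daughter Greta: 1/2 if Clara is Tt, 1 if TT; unaffected daughter Kira: 1/2 if Clara is Tt, 1 if TT.
Bayes: P(Tt) = 2/3·1/4 / (2/3·1/4 + 1/3·1) = 1/3.

1/3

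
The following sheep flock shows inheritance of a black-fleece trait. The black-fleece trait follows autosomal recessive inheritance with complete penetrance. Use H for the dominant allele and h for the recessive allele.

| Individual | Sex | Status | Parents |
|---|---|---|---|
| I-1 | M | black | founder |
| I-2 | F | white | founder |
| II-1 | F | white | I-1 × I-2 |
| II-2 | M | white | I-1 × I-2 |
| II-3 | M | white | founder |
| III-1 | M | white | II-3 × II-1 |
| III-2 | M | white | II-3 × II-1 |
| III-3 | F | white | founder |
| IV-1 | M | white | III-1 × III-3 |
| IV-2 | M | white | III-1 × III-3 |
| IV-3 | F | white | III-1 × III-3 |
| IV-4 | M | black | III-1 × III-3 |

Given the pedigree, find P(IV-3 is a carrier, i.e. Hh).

III-1 is white so carries H and passed h to IV-4 (hh), so III-1 is Hh.
III-3 is white so carries H and passed h to IV-4 (hh), so III-3 is Hh.
Their cross gives offspring ratios 1/4 HH : 1/2 Hh : 1/4 hh. Conditioning on IV-3 being white, P(Hh) = 1/2 / 3/4 = 2/3.

2/3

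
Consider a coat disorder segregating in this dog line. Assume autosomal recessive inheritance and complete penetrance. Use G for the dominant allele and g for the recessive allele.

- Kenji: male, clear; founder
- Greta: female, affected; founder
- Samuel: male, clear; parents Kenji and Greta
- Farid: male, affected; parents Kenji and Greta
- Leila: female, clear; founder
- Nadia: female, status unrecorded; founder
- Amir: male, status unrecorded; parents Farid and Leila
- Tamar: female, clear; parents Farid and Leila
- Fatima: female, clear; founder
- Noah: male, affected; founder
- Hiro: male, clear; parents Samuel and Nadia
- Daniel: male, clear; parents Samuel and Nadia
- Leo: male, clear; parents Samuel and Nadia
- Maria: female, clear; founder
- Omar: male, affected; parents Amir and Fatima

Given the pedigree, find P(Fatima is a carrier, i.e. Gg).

Fatima is clear so carries G and passed g to Omar (gg), so Fatima is Gg, giving P(Gg) = 1.

1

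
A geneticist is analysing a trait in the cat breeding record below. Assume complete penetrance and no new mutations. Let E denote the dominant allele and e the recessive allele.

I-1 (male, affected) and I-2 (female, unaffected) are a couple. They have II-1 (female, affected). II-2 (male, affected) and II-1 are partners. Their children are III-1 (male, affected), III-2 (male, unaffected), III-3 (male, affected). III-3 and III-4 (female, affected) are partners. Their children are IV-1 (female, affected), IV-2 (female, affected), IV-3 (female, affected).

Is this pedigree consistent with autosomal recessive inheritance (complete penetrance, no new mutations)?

Under autosomal recessive, III-2 (unaffected, male) cannot arise from II-2 (affected) × II-1 (affected).

No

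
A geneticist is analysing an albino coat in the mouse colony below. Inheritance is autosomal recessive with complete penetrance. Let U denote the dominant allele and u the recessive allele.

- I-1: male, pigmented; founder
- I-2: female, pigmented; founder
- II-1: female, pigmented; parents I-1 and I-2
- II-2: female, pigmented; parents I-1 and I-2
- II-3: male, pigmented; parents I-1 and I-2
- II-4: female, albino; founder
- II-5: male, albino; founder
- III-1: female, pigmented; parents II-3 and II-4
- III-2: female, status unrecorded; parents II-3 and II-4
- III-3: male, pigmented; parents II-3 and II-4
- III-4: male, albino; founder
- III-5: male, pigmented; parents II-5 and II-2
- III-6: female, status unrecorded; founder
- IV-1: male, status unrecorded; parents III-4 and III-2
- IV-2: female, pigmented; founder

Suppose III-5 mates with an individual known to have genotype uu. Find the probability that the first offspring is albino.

1/2

III-5 is pigmented so carries U and received u from II-5 (uu), so III-5 is Uu.
The cross gives 1/2 Uu : 1/2 uu, so P(offspring is albino) = 1/2.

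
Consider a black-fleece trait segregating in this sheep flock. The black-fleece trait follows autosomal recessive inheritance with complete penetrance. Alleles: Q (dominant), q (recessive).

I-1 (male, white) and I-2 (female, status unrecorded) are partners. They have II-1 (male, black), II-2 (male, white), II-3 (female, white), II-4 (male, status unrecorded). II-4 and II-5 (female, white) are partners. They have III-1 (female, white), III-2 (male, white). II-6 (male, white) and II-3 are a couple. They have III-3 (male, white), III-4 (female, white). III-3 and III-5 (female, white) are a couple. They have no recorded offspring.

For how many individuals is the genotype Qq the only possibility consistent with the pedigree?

Obligate heterozygotes: I-1 is white so carries Q and passed q to II-1 (qq), so I-1 is Qq.
Every other individual is either homozygous by phenotype or has at least one consistent homozygous assignment, so the count is 1.

1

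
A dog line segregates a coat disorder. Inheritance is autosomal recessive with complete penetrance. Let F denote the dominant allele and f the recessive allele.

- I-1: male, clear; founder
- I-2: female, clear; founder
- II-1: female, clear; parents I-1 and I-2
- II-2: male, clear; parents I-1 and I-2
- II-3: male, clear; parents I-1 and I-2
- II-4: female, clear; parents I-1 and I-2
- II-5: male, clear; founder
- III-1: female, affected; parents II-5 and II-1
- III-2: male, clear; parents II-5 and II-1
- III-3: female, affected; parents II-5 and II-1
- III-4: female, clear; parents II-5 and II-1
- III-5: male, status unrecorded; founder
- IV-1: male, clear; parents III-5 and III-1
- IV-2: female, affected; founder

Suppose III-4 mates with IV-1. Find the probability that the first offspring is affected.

1/6

II-5 is clear so carries F and passed f to III-1 (ff), so II-5 is Ff.
II-1 is clear so carries F and passed f to III-1 (ff), so II-1 is Ff.
III-4 is a clear offspring of II-5 (Ff) × II-1 (Ff), whose cross gives 1/4 FF : 1/2 Ff : 1/4 ff; conditioning on being clear, III-4 is FF with probability 1/3, Ff with probability 2/3.
IV-1 is clear so carries F and received f from III-1 (ff), so IV-1 is Ff.
Summing over parental genotype combinations, P(offspring is affected) = 2/3·1/4 = 1/6.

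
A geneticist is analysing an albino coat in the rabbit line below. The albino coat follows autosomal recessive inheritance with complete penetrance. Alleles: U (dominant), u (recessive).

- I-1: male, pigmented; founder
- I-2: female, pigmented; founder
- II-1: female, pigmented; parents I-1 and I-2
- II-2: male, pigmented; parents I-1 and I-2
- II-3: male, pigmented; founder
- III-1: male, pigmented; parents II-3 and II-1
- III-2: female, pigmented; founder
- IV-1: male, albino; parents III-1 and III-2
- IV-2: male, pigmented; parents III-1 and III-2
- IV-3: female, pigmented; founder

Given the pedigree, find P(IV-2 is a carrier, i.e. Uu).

III-1 is pigmented so carries U and passed u to IV-1 (uu), so III-1 is Uu.
III-2 is pigmented so carries U and passed u to IV-1 (uu), so III-2 is Uu.
Their cross gives offspring ratios 1/4 UU : 1/2 Uu : 1/4 uu. Conditioning on IV-2 being pigmented, P(Uu) = 1/2 / 3/4 = 2/3.

2/3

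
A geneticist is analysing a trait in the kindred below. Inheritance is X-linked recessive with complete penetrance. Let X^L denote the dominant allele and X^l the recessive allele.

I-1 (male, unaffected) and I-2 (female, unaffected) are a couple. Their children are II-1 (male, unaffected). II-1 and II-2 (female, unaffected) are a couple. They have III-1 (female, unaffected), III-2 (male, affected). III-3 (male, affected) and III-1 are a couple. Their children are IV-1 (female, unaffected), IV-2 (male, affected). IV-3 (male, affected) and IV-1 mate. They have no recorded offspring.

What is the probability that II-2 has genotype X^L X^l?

II-2 is unaffected so carries L and passed l to III-1 (X^L X^l, whose L came from II-1), so II-2 is X^L X^l, giving P(X^L X^l) = 1.

1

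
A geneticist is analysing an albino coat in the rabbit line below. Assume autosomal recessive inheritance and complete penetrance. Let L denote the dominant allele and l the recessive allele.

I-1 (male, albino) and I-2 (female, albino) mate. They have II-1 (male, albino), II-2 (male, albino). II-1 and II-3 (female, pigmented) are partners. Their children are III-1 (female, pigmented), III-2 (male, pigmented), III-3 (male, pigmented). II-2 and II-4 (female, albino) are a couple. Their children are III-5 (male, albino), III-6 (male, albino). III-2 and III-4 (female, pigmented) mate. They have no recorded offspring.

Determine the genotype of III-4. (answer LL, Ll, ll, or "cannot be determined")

III-4's phenotype allows LL or Ll, and no parent or child forces a single allele at both positions; consistent genotype assignments exist with III-4 as LL or Ll.

cannot be determined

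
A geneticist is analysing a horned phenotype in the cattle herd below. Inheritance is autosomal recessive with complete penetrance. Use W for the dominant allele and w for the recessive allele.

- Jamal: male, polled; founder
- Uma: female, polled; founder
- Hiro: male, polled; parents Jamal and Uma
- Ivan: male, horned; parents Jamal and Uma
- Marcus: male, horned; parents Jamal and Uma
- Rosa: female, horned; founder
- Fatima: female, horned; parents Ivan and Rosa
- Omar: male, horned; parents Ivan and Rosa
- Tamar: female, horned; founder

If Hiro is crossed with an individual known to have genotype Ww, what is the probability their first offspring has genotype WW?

1/3

Jamal is polled so carries W and passed w to Ivan (ww), so Jamal is Ww.
Uma is polled so carries W and passed w to Ivan (ww), so Uma is Ww.
Hiro is a polled offspring of Jamal (Ww) × Uma (Ww), whose cross gives 1/4 WW : 1/2 Ww : 1/4 ww; conditioning on being polled, Hiro is WW with probability 1/3, Ww with probability 2/3.
Summing over parental genotype combinations, P(offspring has genotype WW) = 1/3·1/2 + 2/3·1/4 = 1/3.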